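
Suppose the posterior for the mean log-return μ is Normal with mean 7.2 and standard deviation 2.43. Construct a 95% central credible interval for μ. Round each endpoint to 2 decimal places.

[2.44, 11.96]

The posterior is symmetric, so the 95% equal-tailed interval is μ = 7.2 ± z·2.43 with z = 1.960.
Half-width: 1.960 × 2.43 = 4.76.
7.2 − 4.76 = 2.44; 7.2 + 4.76 = 11.96.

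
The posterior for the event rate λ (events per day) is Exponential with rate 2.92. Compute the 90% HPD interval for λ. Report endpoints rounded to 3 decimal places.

The exponential density is strictly decreasing on [0, ∞), so the HPD interval is anchored at 0: [0, q] with P(λ ≤ q) = 0.90.
q = −ln(1 − 0.90) / 2.92 = 2.3026 / 2.92 = 0.789.

[0.000, 0.789]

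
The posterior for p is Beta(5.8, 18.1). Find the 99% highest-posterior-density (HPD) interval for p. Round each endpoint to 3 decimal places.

The posterior is unimodal and skewed, so the HPD interval has equal density at both endpoints and is the shortest 99% interval.
Solving f(0.058) = f(0.478) with F(0.478) − F(0.058) = 0.99 gives [0.058, 0.478].
For comparison, the equal-tailed interval is [0.068, 0.494]; the HPD is narrower and shifted toward the mode.

[0.058, 0.478]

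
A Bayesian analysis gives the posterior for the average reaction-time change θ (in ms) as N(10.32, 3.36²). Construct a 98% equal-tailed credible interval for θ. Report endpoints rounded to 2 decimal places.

The posterior is symmetric, so the 98% equal-tailed interval is θ = 10.32 ± z·3.36 with z = 2.326.
Half-width: 2.326 × 3.36 = 7.82.
10.32 − 7.82 = 2.50; 10.32 + 7.82 = 18.14.

[2.50, 18.14]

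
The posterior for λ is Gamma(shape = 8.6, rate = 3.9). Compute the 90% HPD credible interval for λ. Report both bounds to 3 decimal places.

The posterior is unimodal and skewed, so the HPD interval has equal density at both endpoints and is the shortest 90% interval.
Solving f(0.997) = f(3.371) with F(3.371) − F(0.997) = 0.90 gives [0.997, 3.371].
For comparison, the equal-tailed interval is [1.130, 3.570]; the HPD is narrower and shifted toward the mode.

[0.997, 3.371]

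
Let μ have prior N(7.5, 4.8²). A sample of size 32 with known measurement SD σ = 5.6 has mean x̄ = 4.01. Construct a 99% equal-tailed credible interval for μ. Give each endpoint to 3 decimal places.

[1.655, 6.650]

Posterior precision = 1/4.8² + 32/5.6² = 0.0434 + 1.0204 = 1.0638, so posterior SD = 0.9695.
Posterior mean = (7.5/4.8² + 32·4.01/5.6²) / 1.0638 = 4.1524.
Interval: 4.1524 ± 2.576 × 0.9695 → [1.655, 6.650].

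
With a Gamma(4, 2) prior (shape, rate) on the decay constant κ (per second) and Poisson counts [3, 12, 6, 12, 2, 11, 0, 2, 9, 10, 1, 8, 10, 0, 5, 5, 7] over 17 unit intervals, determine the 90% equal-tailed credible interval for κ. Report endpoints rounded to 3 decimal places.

Posterior: Gamma(4+103, 2+17) = Gamma(107, 19) (shape, rate).
Equal-tailed 90% interval: Gamma(107, 19) quantiles at 0.05 and 0.95.
Posterior mean ≈ 5.632, SD ≈ 0.544; a Normal approximation gives roughly [4.736, 6.527].
Exact: lower = 4.767; upper = 6.556.

[4.767, 6.556]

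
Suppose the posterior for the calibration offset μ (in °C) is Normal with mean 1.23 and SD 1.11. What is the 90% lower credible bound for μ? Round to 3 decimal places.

-0.193

Need L with P(μ ≥ L) = 0.90: L = 1.23 − z_{0.1}·1.11.
z = 1.282; L = 1.23 − 1.282 × 1.11 = -0.193.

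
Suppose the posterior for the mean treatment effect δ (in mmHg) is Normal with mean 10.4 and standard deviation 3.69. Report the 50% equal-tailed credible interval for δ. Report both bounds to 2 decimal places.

[7.91, 12.89]

The posterior is symmetric, so the 50% equal-tailed interval is δ = 10.4 ± z·3.69 with z = 0.674.
Half-width: 0.674 × 3.69 = 2.49.
10.4 − 2.49 = 7.91; 10.4 + 2.49 = 12.89.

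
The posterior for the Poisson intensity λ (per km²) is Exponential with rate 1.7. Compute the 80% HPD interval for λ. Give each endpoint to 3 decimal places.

The exponential density is strictly decreasing on [0, ∞), so the HPD interval is anchored at 0: [0, q] with P(λ ≤ q) = 0.80.
q = −ln(1 − 0.80) / 1.7 = 1.6094 / 1.7 = 0.947.

[0.000, 0.947]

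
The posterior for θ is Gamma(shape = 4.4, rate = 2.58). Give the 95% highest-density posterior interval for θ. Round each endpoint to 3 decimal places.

The posterior is unimodal and skewed, so the HPD interval has equal density at both endpoints and is the shortest 95% interval.
Solving f(0.350) = f(3.313) with F(3.313) − F(0.350) = 0.95 gives [0.350, 3.313].
For comparison, the equal-tailed interval is [0.503, 3.629]; the HPD is narrower and shifted toward the mode.

[0.350, 3.313]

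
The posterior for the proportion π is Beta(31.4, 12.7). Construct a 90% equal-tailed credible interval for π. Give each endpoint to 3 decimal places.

[0.596, 0.817]

Posterior: Beta(31.4, 12.7).
Equal-tailed 90% interval: the 0.05 and 0.95 quantiles of Beta(31.4, 12.7).
Posterior mean ≈ 0.712, SD ≈ 0.067; a Normal approximation gives roughly [0.601, 0.823].
Exact: F⁻¹(0.05) = 0.596; F⁻¹(0.95) = 0.817.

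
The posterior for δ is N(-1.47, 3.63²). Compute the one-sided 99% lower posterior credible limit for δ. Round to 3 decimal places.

-9.915

Need L with P(δ ≥ L) = 0.99: L = -1.47 − z_{0.01}·3.63.
z = 2.326; L = -1.47 − 2.326 × 3.63 = -9.915.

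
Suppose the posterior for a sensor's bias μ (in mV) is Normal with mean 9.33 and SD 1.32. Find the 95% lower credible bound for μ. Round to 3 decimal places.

Need L with P(μ ≥ L) = 0.95: L = 9.33 − z_{0.05}·1.32.
z = 1.645; L = 9.33 − 1.645 × 1.32 = 7.159.

7.159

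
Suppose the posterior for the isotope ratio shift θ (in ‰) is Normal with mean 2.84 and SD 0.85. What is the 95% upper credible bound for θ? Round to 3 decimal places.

Need U with P(θ ≤ U) = 0.95: U = 2.84 + z_{0.05}·0.85.
z = 1.645; U = 2.84 + 1.645 × 0.85 = 4.238.

4.238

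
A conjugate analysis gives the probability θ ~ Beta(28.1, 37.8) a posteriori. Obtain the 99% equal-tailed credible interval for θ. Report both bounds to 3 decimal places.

Posterior: Beta(28.1, 37.8).
Equal-tailed 99% interval: the 0.005 and 0.995 quantiles of Beta(28.1, 37.8).
Posterior mean ≈ 0.426, SD ≈ 0.060; a Normal approximation gives roughly [0.271, 0.582].
Exact: F⁻¹(0.005) = 0.277; F⁻¹(0.995) = 0.584.

[0.277, 0.584]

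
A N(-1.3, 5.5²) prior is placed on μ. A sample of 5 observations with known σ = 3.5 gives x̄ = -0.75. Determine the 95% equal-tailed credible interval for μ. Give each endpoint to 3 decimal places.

[-3.742, 2.159]

Posterior precision = 1/5.5² + 5/3.5² = 0.0331 + 0.4082 = 0.4412, so posterior SD = 1.5055.
Posterior mean = (-1.3/5.5² + 5·-0.75/3.5²) / 0.4412 = -0.7912.
Interval: -0.7912 ± 1.960 × 1.5055 → [-3.742, 2.159].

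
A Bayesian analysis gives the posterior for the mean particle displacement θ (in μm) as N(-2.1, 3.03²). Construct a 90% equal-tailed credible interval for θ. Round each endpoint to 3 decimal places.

The posterior is symmetric, so the 90% equal-tailed interval is θ = -2.1 ± z·3.03 with z = 1.645.
Half-width: 1.645 × 3.03 = 4.984.
-2.1 − 4.984 = -7.084; -2.1 + 4.984 = 2.884.

[-7.084, 2.884]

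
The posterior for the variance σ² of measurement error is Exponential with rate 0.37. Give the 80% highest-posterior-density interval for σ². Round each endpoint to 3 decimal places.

The exponential density is strictly decreasing on [0, ∞), so the HPD interval is anchored at 0: [0, q] with P(σ² ≤ q) = 0.80.
q = −ln(1 − 0.80) / 0.37 = 1.6094 / 0.37 = 4.350.

[0.000, 4.350]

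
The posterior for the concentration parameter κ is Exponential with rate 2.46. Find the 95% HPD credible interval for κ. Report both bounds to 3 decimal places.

The exponential density is strictly decreasing on [0, ∞), so the HPD interval is anchored at 0: [0, q] with P(κ ≤ q) = 0.95.
q = −ln(1 − 0.95) / 2.46 = 2.9957 / 2.46 = 1.218.

[0.000, 1.218]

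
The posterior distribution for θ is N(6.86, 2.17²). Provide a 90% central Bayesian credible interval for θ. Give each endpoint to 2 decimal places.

[3.29, 10.43]

The posterior is symmetric, so the 90% equal-tailed interval is θ = 6.86 ± z·2.17 with z = 1.645.
Half-width: 1.645 × 2.17 = 3.57.
6.86 − 3.57 = 3.29; 6.86 + 3.57 = 10.43.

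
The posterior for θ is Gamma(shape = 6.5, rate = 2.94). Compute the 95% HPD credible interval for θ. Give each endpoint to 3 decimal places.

[0.697, 3.934]

The posterior is unimodal and skewed, so the HPD interval has equal density at both endpoints and is the shortest 95% interval.
Solving f(0.697) = f(3.934) with F(3.934) − F(0.697) = 0.95 gives [0.697, 3.934].
For comparison, the equal-tailed interval is [0.852, 4.207]; the HPD is narrower and shifted toward the mode.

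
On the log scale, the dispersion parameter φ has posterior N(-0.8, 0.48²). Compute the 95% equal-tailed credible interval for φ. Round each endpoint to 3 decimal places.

[0.175, 1.151]

On the log scale the 95% interval is -0.8 ± 1.960 × 0.48 = [-1.7408, 0.1408].
Exponentiate: [e^-1.7408, e^0.1408] = [0.175, 1.151].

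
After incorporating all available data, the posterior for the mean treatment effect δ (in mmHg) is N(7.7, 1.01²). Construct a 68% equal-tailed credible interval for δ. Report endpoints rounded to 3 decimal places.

The posterior is symmetric, so the 68% equal-tailed interval is δ = 7.7 ± z·1.01 with z = 0.994.
Half-width: 0.994 × 1.01 = 1.004.
7.7 − 1.004 = 6.696; 7.7 + 1.004 = 8.704.

[6.696, 8.704]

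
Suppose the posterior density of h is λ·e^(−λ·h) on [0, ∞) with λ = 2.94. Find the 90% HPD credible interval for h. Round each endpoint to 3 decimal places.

[0.000, 0.783]

The exponential density is strictly decreasing on [0, ∞), so the HPD interval is anchored at 0: [0, q] with P(h ≤ q) = 0.90.
q = −ln(1 − 0.90) / 2.94 = 2.3026 / 2.94 = 0.783.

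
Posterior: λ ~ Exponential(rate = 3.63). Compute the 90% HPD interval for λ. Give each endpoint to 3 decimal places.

The exponential density is strictly decreasing on [0, ∞), so the HPD interval is anchored at 0: [0, q] with P(λ ≤ q) = 0.90.
q = −ln(1 − 0.90) / 3.63 = 2.3026 / 3.63 = 0.634.

[0.000, 0.634]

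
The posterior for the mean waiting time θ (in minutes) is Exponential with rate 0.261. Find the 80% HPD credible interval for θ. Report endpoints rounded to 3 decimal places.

The exponential density is strictly decreasing on [0, ∞), so the HPD interval is anchored at 0: [0, q] with P(θ ≤ q) = 0.80.
q = −ln(1 − 0.80) / 0.261 = 1.6094 / 0.261 = 6.166.

[0.000, 6.166]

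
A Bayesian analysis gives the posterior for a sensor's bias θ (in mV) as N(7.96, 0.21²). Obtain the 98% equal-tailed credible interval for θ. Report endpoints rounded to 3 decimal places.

[7.471, 8.449]

The posterior is symmetric, so the 98% equal-tailed interval is θ = 7.96 ± z·0.21 with z = 2.326.
Half-width: 2.326 × 0.21 = 0.489.
7.96 − 0.489 = 7.471; 7.96 + 0.489 = 8.449.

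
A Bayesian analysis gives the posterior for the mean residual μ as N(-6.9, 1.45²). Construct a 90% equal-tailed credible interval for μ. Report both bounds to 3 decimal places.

The posterior is symmetric, so the 90% equal-tailed interval is μ = -6.9 ± z·1.45 with z = 1.645.
Half-width: 1.645 × 1.45 = 2.385.
-6.9 − 2.385 = -9.285; -6.9 + 2.385 = -4.515.

[-9.285, -4.515]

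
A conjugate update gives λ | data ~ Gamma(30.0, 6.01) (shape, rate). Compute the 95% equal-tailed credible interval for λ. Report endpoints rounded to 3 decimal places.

Posterior: Gamma(shape 30.0, rate 6.01).
Equal-tailed 95% interval: Gamma(30.0, 6.01) quantiles at 0.025 and 0.975.
Posterior mean ≈ 4.992, SD ≈ 0.911; a Normal approximation gives roughly [3.205, 6.778].
Exact: lower = 3.368; upper = 6.930.

[3.368, 6.930]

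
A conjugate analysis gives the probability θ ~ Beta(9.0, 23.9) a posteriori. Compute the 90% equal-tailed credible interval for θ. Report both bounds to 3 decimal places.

Posterior: Beta(9.0, 23.9).
Equal-tailed 90% interval: the 0.05 and 0.95 quantiles of Beta(9.0, 23.9).
Posterior mean ≈ 0.274, SD ≈ 0.077; a Normal approximation gives roughly [0.148, 0.399].
Exact: F⁻¹(0.05) = 0.156; F⁻¹(0.95) = 0.407.

[0.156, 0.407]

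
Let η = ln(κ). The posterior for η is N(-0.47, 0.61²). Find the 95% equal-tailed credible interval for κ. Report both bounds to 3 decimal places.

[0.189, 2.066]

On the log scale the 95% interval is -0.47 ± 1.960 × 0.61 = [-1.6656, 0.7256].
Exponentiate: [e^-1.6656, e^0.7256] = [0.189, 2.066].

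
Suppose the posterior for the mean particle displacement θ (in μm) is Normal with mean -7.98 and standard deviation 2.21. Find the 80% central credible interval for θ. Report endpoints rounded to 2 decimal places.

The posterior is symmetric, so the 80% equal-tailed interval is θ = -7.98 ± z·2.21 with z = 1.282.
Half-width: 1.282 × 2.21 = 2.83.
-7.98 − 2.83 = -10.81; -7.98 + 2.83 = -5.15.

[-10.81, -5.15]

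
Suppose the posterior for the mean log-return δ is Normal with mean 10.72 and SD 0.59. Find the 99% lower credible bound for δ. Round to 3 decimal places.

Need L with P(δ ≥ L) = 0.99: L = 10.72 − z_{0.01}·0.59.
z = 2.326; L = 10.72 − 2.326 × 0.59 = 9.347.

9.347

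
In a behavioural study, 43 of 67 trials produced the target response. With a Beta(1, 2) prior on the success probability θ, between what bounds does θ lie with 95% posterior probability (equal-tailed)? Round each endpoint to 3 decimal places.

[0.513, 0.737]

Posterior: Beta(1+43, 2+24) = Beta(44, 26).
Equal-tailed 95% interval: the 0.025 and 0.975 quantiles of Beta(44, 26).
Posterior mean ≈ 0.629, SD ≈ 0.057; a Normal approximation gives roughly [0.516, 0.741].
Exact: F⁻¹(0.025) = 0.513; F⁻¹(0.975) = 0.737.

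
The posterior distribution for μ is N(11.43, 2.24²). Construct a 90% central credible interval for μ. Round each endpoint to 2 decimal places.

[7.75, 15.11]

The posterior is symmetric, so the 90% equal-tailed interval is μ = 11.43 ± z·2.24 with z = 1.645.
Half-width: 1.645 × 2.24 = 3.68.
11.43 − 3.68 = 7.75; 11.43 + 3.68 = 15.11.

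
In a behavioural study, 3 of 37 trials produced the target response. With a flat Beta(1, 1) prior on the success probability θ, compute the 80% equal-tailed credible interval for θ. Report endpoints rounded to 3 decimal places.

Posterior: Beta(1+3, 1+34) = Beta(4, 35).
Equal-tailed 80% interval: the 0.1 and 0.9 quantiles of Beta(4, 35).
Posterior mean ≈ 0.103, SD ≈ 0.048; a Normal approximation gives roughly [0.041, 0.164].
Exact: F⁻¹(0.1) = 0.047; F⁻¹(0.9) = 0.167.

[0.047, 0.167]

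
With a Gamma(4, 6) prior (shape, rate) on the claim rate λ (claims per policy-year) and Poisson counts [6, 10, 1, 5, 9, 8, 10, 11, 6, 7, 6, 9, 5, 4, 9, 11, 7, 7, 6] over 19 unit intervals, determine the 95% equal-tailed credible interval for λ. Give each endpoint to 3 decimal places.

[4.748, 6.608]

Posterior: Gamma(4+137, 6+19) = Gamma(141, 25) (shape, rate).
Equal-tailed 95% interval: Gamma(141, 25) quantiles at 0.025 and 0.975.
Posterior mean ≈ 5.640, SD ≈ 0.475; a Normal approximation gives roughly [4.709, 6.571].
Exact: lower = 4.748; upper = 6.608.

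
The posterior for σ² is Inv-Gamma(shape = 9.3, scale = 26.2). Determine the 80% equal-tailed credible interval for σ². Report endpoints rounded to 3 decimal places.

[1.961, 4.623]

Inverse-Gamma(9.3, 26.2) quantiles: F⁻¹(0.1) and F⁻¹(0.9).
Equivalently, 1/σ² ~ Gamma(9.3, rate = 26.2); invert its 0.9 and 0.1 quantiles.
Posterior mean ≈ 3.157, SD ≈ 1.168; a Normal approximation gives roughly [1.659, 4.654].
Exact: lower = 1.961; upper = 4.623.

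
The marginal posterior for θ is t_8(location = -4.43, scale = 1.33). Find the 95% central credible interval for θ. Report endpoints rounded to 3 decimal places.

[-7.497, -1.363]

The t_8 distribution is symmetric; the 95% interval is -4.43 ± t·1.33 with t_{0.975,8} = 2.306.
Half-width: 2.306 × 1.33 = 3.067.
-4.43 − 3.067 = -7.497; -4.43 + 3.067 = -1.363.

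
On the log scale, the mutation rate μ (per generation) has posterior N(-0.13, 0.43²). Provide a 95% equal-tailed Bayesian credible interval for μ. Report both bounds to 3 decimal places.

On the log scale the 95% interval is -0.13 ± 1.960 × 0.43 = [-0.9728, 0.7128].
Exponentiate: [e^-0.9728, e^0.7128] = [0.378, 2.040].

[0.378, 2.040]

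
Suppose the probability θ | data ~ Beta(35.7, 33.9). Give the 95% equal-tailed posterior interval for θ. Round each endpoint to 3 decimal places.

Posterior: Beta(35.7, 33.9).
Equal-tailed 95% interval: the 0.025 and 0.975 quantiles of Beta(35.7, 33.9).
Posterior mean ≈ 0.513, SD ≈ 0.059; a Normal approximation gives roughly [0.396, 0.630].
Exact: F⁻¹(0.025) = 0.396; F⁻¹(0.975) = 0.629.

[0.396, 0.629]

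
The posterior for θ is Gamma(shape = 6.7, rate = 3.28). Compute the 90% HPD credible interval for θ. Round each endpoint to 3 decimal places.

The posterior is unimodal and skewed, so the HPD interval has equal density at both endpoints and is the shortest 90% interval.
Solving f(0.788) = f(3.250) with F(3.250) − F(0.788) = 0.90 gives [0.788, 3.250].
For comparison, the equal-tailed interval is [0.939, 3.490]; the HPD is narrower and shifted toward the mode.

[0.788, 3.250]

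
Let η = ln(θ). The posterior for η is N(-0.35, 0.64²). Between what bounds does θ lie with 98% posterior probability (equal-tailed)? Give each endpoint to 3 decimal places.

[0.159, 3.123]

On the log scale the 98% interval is -0.35 ± 2.326 × 0.64 = [-1.8389, 1.1389].
Exponentiate: [e^-1.8389, e^1.1389] = [0.159, 3.123].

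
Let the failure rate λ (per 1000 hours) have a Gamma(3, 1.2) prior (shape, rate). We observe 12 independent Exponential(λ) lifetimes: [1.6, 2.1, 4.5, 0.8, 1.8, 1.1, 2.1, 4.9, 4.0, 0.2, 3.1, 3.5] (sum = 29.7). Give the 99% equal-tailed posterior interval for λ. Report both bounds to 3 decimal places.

[0.223, 0.868]

Posterior: Gamma(3+12, 1.2+29.7) = Gamma(15, 30.9) (shape, rate).
Equal-tailed 99% interval: Gamma(15, 30.9) quantiles at 0.005 and 0.995.
Posterior mean ≈ 0.485, SD ≈ 0.125; a Normal approximation gives roughly [0.163, 0.808].
Exact: lower = 0.223; upper = 0.868.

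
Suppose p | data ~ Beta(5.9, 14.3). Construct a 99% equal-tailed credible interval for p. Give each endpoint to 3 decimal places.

Posterior: Beta(5.9, 14.3).
Equal-tailed 99% interval: the 0.005 and 0.995 quantiles of Beta(5.9, 14.3).
Posterior mean ≈ 0.292, SD ≈ 0.099; a Normal approximation gives roughly [0.038, 0.546].
Exact: F⁻¹(0.005) = 0.086; F⁻¹(0.995) = 0.572.

[0.086, 0.572]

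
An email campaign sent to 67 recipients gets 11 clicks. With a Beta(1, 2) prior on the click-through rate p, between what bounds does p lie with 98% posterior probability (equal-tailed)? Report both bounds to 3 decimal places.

Posterior: Beta(1+11, 2+56) = Beta(12, 58).
Equal-tailed 98% interval: the 0.01 and 0.99 quantiles of Beta(12, 58).
Posterior mean ≈ 0.171, SD ≈ 0.045; a Normal approximation gives roughly [0.067, 0.275].
Exact: F⁻¹(0.01) = 0.082; F⁻¹(0.99) = 0.288.

[0.082, 0.288]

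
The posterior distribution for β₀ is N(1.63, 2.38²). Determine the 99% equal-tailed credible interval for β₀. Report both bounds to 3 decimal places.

The posterior is symmetric, so the 99% equal-tailed interval is β₀ = 1.63 ± z·2.38 with z = 2.576.
Half-width: 2.576 × 2.38 = 6.130.
1.63 − 6.130 = -4.500; 1.63 + 6.130 = 7.760.

[-4.500, 7.760]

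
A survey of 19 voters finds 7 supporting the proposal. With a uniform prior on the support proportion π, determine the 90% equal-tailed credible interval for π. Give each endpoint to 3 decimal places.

Posterior: Beta(1+7, 1+12) = Beta(8, 13).
Equal-tailed 90% interval: the 0.05 and 0.95 quantiles of Beta(8, 13).
Posterior mean ≈ 0.381, SD ≈ 0.104; a Normal approximation gives roughly [0.211, 0.551].
Exact: F⁻¹(0.05) = 0.217; F⁻¹(0.95) = 0.558.

[0.217, 0.558]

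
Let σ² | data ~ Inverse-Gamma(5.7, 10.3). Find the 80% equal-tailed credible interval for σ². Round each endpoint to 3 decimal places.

Inverse-Gamma(5.7, 10.3) quantiles: F⁻¹(0.1) and F⁻¹(0.9).
Equivalently, 1/σ² ~ Gamma(5.7, rate = 10.3); invert its 0.9 and 0.1 quantiles.
Posterior mean ≈ 2.191, SD ≈ 1.139; a Normal approximation gives roughly [0.731, 3.652].
Exact: lower = 1.158; upper = 3.511.

[1.158, 3.511]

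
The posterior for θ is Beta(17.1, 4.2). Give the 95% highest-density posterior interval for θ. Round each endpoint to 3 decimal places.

The posterior is unimodal and skewed, so the HPD interval has equal density at both endpoints and is the shortest 95% interval.
Solving f(0.637) = f(0.952) with F(0.952) − F(0.637) = 0.95 gives [0.637, 0.952].
For comparison, the equal-tailed interval is [0.614, 0.938]; the HPD is narrower and shifted toward the mode.

[0.637, 0.952]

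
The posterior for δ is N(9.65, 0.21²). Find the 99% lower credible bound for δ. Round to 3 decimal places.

Need L with P(δ ≥ L) = 0.99: L = 9.65 − z_{0.01}·0.21.
z = 2.326; L = 9.65 − 2.326 × 0.21 = 9.161.

9.161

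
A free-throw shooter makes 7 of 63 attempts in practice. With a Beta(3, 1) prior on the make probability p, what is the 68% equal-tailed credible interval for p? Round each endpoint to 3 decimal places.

[0.106, 0.192]

Posterior: Beta(3+7, 1+56) = Beta(10, 57).
Equal-tailed 68% interval: the 0.16 and 0.84 quantiles of Beta(10, 57).
Posterior mean ≈ 0.149, SD ≈ 0.043; a Normal approximation gives roughly [0.106, 0.192].
Exact: F⁻¹(0.16) = 0.106; F⁻¹(0.84) = 0.192.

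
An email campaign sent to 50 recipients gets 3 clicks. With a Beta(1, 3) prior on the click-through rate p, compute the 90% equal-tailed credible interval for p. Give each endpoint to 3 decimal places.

[0.026, 0.140]

Posterior: Beta(1+3, 3+47) = Beta(4, 50).
Equal-tailed 90% interval: the 0.05 and 0.95 quantiles of Beta(4, 50).
Posterior mean ≈ 0.074, SD ≈ 0.035; a Normal approximation gives roughly [0.016, 0.132].
Exact: F⁻¹(0.05) = 0.026; F⁻¹(0.95) = 0.140.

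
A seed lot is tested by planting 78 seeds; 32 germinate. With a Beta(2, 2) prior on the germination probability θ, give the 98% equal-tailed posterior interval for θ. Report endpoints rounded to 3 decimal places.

Posterior: Beta(2+32, 2+46) = Beta(34, 48).
Equal-tailed 98% interval: the 0.01 and 0.99 quantiles of Beta(34, 48).
Posterior mean ≈ 0.415, SD ≈ 0.054; a Normal approximation gives roughly [0.289, 0.540].
Exact: F⁻¹(0.01) = 0.293; F⁻¹(0.99) = 0.543.

[0.293, 0.543]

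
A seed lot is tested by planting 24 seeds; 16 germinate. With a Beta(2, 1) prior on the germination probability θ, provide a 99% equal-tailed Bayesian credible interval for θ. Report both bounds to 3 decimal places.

[0.422, 0.866]

Posterior: Beta(2+16, 1+8) = Beta(18, 9).
Equal-tailed 99% interval: the 0.005 and 0.995 quantiles of Beta(18, 9).
Posterior mean ≈ 0.667, SD ≈ 0.089; a Normal approximation gives roughly [0.437, 0.896].
Exact: F⁻¹(0.005) = 0.422; F⁻¹(0.995) = 0.866.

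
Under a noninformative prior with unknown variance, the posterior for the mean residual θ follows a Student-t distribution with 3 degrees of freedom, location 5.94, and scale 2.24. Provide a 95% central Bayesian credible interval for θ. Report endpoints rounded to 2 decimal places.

[-1.19, 13.07]

The t_3 distribution is symmetric; the 95% interval is 5.94 ± t·2.24 with t_{0.975,3} = 3.182.
Half-width: 3.182 × 2.24 = 7.13.
5.94 − 7.13 = -1.19; 5.94 + 7.13 = 13.07.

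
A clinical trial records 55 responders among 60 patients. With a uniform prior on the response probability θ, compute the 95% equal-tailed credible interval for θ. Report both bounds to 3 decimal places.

Posterior: Beta(1+55, 1+5) = Beta(56, 6).
Equal-tailed 95% interval: the 0.025 and 0.975 quantiles of Beta(56, 6).
Posterior mean ≈ 0.903, SD ≈ 0.037; a Normal approximation gives roughly [0.830, 0.976].
Exact: F⁻¹(0.025) = 0.819; F⁻¹(0.975) = 0.963.

[0.819, 0.963]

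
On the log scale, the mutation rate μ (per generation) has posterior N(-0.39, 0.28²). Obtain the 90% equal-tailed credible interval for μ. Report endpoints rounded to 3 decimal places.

On the log scale the 90% interval is -0.39 ± 1.645 × 0.28 = [-0.8506, 0.0706].
Exponentiate: [e^-0.8506, e^0.0706] = [0.427, 1.073].

[0.427, 1.073]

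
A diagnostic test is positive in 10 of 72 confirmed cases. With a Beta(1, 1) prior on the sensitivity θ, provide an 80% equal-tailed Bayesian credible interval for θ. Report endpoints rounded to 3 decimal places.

Posterior: Beta(1+10, 1+62) = Beta(11, 63).
Equal-tailed 80% interval: the 0.1 and 0.9 quantiles of Beta(11, 63).
Posterior mean ≈ 0.149, SD ≈ 0.041; a Normal approximation gives roughly [0.096, 0.201].
Exact: F⁻¹(0.1) = 0.098; F⁻¹(0.9) = 0.203.

[0.098, 0.203]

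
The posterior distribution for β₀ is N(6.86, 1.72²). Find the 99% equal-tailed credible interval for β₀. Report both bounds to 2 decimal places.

[2.43, 11.29]

The posterior is symmetric, so the 99% equal-tailed interval is β₀ = 6.86 ± z·1.72 with z = 2.576.
Half-width: 2.576 × 1.72 = 4.43.
6.86 − 4.43 = 2.43; 6.86 + 4.43 = 11.29.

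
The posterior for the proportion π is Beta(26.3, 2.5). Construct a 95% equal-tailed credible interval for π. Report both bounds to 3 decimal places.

Posterior: Beta(26.3, 2.5).
Equal-tailed 95% interval: the 0.025 and 0.975 quantiles of Beta(26.3, 2.5).
Posterior mean ≈ 0.913, SD ≈ 0.052; a Normal approximation gives roughly [0.812, 1.014].
Exact: F⁻¹(0.025) = 0.789; F⁻¹(0.975) = 0.985.

[0.789, 0.985]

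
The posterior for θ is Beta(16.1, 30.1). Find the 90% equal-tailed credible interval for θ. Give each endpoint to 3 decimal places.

[0.238, 0.466]

Posterior: Beta(16.1, 30.1).
Equal-tailed 90% interval: the 0.05 and 0.95 quantiles of Beta(16.1, 30.1).
Posterior mean ≈ 0.348, SD ≈ 0.069; a Normal approximation gives roughly [0.234, 0.463].
Exact: F⁻¹(0.05) = 0.238; F⁻¹(0.95) = 0.466.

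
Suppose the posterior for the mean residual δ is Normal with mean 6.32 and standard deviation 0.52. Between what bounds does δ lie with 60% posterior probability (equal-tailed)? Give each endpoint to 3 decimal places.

[5.882, 6.758]

The posterior is symmetric, so the 60% equal-tailed interval is δ = 6.32 ± z·0.52 with z = 0.842.
Half-width: 0.842 × 0.52 = 0.438.
6.32 − 0.438 = 5.882; 6.32 + 0.438 = 6.758.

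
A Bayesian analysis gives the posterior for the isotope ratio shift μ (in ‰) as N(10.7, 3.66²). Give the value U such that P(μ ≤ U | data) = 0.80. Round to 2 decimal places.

13.78

Need U with P(μ ≤ U) = 0.80: U = 10.7 + z_{0.2}·3.66.
z = 0.842; U = 10.7 + 0.842 × 3.66 = 13.78.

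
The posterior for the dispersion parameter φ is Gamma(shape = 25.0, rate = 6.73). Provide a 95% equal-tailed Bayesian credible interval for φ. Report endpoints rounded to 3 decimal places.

[2.404, 5.306]

Posterior: Gamma(shape 25.0, rate 6.73).
Equal-tailed 95% interval: Gamma(25.0, 6.73) quantiles at 0.025 and 0.975.
Posterior mean ≈ 3.715, SD ≈ 0.743; a Normal approximation gives roughly [2.259, 5.171].
Exact: lower = 2.404; upper = 5.306.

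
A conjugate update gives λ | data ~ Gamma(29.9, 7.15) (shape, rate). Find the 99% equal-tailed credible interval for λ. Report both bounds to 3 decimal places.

[2.474, 6.413]

Posterior: Gamma(shape 29.9, rate 7.15).
Equal-tailed 99% interval: Gamma(29.9, 7.15) quantiles at 0.005 and 0.995.
Posterior mean ≈ 4.182, SD ≈ 0.765; a Normal approximation gives roughly [2.212, 6.152].
Exact: lower = 2.474; upper = 6.413.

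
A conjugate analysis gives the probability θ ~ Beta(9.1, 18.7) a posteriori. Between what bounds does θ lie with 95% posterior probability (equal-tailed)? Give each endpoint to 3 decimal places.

Posterior: Beta(9.1, 18.7).
Equal-tailed 95% interval: the 0.025 and 0.975 quantiles of Beta(9.1, 18.7).
Posterior mean ≈ 0.327, SD ≈ 0.087; a Normal approximation gives roughly [0.156, 0.499].
Exact: F⁻¹(0.025) = 0.169; F⁻¹(0.975) = 0.509.

[0.169, 0.509]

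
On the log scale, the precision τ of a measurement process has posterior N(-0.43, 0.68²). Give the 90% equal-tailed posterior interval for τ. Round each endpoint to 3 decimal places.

[0.213, 1.991]

On the log scale the 90% interval is -0.43 ± 1.645 × 0.68 = [-1.5485, 0.6885].
Exponentiate: [e^-1.5485, e^0.6885] = [0.213, 1.991].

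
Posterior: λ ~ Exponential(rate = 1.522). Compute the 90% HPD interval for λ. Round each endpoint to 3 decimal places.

The exponential density is strictly decreasing on [0, ∞), so the HPD interval is anchored at 0: [0, q] with P(λ ≤ q) = 0.90.
q = −ln(1 − 0.90) / 1.522 = 2.3026 / 1.522 = 1.513.

[0.000, 1.513]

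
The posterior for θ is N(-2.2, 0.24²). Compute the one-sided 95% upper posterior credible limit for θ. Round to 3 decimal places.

Need U with P(θ ≤ U) = 0.95: U = -2.2 + z_{0.05}·0.24.
z = 1.645; U = -2.2 + 1.645 × 0.24 = -1.805.

-1.805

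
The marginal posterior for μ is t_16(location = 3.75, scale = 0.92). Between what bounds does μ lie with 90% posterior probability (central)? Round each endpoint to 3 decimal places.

[2.144, 5.356]

The t_16 distribution is symmetric; the 90% interval is 3.75 ± t·0.92 with t_{0.95,16} = 1.746.
Half-width: 1.746 × 0.92 = 1.606.
3.75 − 1.606 = 2.144; 3.75 + 1.606 = 5.356.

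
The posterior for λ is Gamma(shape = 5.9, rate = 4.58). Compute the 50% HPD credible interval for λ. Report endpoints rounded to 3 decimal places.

The posterior is unimodal and skewed, so the HPD interval has equal density at both endpoints and is the shortest 50% interval.
Solving f(0.772) = f(1.437) with F(1.437) − F(0.772) = 0.50 gives [0.772, 1.437].
For comparison, the equal-tailed interval is [0.903, 1.596]; the HPD is narrower and shifted toward the mode.

[0.772, 1.437]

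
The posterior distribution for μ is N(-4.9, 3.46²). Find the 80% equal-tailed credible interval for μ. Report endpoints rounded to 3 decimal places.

The posterior is symmetric, so the 80% equal-tailed interval is μ = -4.9 ± z·3.46 with z = 1.282.
Half-width: 1.282 × 3.46 = 4.434.
-4.9 − 4.434 = -9.334; -4.9 + 4.434 = -0.466.

[-9.334, -0.466]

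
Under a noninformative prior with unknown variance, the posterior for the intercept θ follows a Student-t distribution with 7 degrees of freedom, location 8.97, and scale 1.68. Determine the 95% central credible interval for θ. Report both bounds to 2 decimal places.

[5.00, 12.94]

The t_7 distribution is symmetric; the 95% interval is 8.97 ± t·1.68 with t_{0.975,7} = 2.365.
Half-width: 2.365 × 1.68 = 3.97.
8.97 − 3.97 = 5.00; 8.97 + 3.97 = 12.94.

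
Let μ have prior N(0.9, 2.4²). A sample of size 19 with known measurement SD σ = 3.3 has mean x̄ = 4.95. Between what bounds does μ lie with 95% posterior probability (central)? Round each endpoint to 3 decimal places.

Posterior precision = 1/2.4² + 19/3.3² = 0.1736 + 1.7447 = 1.9183, so posterior SD = 0.7220.
Posterior mean = (0.9/2.4² + 19·4.95/3.3²) / 1.9183 = 4.5835.
Interval: 4.5835 ± 1.960 × 0.7220 → [3.168, 5.999].

[3.168, 5.999]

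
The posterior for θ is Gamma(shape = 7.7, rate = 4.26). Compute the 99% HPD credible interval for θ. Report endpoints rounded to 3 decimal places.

The posterior is unimodal and skewed, so the HPD interval has equal density at both endpoints and is the shortest 99% interval.
Solving f(0.470) = f(3.728) with F(3.728) − F(0.470) = 0.99 gives [0.470, 3.728].
For comparison, the equal-tailed interval is [0.565, 3.919]; the HPD is narrower and shifted toward the mode.

[0.470, 3.728]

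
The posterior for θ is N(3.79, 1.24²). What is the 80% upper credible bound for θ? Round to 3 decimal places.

Need U with P(θ ≤ U) = 0.80: U = 3.79 + z_{0.2}·1.24.
z = 0.842; U = 3.79 + 0.842 × 1.24 = 4.834.

4.834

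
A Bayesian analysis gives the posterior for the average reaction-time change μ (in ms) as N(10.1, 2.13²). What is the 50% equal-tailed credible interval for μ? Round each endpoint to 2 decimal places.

The posterior is symmetric, so the 50% equal-tailed interval is μ = 10.1 ± z·2.13 with z = 0.674.
Half-width: 0.674 × 2.13 = 1.44.
10.1 − 1.44 = 8.66; 10.1 + 1.44 = 11.54.

[8.66, 11.54]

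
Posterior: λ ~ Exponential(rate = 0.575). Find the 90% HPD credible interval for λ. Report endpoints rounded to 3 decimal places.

The exponential density is strictly decreasing on [0, ∞), so the HPD interval is anchored at 0: [0, q] with P(λ ≤ q) = 0.90.
q = −ln(1 − 0.90) / 0.575 = 2.3026 / 0.575 = 4.004.

[0.000, 4.004]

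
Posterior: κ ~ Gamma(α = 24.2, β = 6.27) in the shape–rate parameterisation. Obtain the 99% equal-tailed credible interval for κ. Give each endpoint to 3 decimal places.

Posterior: Gamma(shape 24.2, rate 6.27).
Equal-tailed 99% interval: Gamma(24.2, 6.27) quantiles at 0.005 and 0.995.
Posterior mean ≈ 3.860, SD ≈ 0.785; a Normal approximation gives roughly [1.839, 5.881].
Exact: lower = 2.138; upper = 6.178.

[2.138, 6.178]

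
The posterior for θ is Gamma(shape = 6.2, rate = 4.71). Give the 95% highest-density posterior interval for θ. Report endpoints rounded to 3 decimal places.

The posterior is unimodal and skewed, so the HPD interval has equal density at both endpoints and is the shortest 95% interval.
Solving f(0.398) = f(2.367) with F(2.367) − F(0.398) = 0.95 gives [0.398, 2.367].
For comparison, the equal-tailed interval is [0.493, 2.537]; the HPD is narrower and shifted toward the mode.

[0.398, 2.367]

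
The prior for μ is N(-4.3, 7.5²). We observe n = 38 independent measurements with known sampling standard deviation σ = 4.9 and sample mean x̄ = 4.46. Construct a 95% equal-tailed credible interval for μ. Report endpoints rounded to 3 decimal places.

Posterior precision = 1/7.5² + 38/4.9² = 0.0178 + 1.5827 = 1.6005, so posterior SD = 0.7905.
Posterior mean = (-4.3/7.5² + 38·4.46/4.9²) / 1.6005 = 4.3627.
Interval: 4.3627 ± 1.960 × 0.7905 → [2.813, 5.912].

[2.813, 5.912]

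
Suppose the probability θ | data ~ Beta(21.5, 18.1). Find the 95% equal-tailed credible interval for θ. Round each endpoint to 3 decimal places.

Posterior: Beta(21.5, 18.1).
Equal-tailed 95% interval: the 0.025 and 0.975 quantiles of Beta(21.5, 18.1).
Posterior mean ≈ 0.543, SD ≈ 0.078; a Normal approximation gives roughly [0.390, 0.696].
Exact: F⁻¹(0.025) = 0.389; F⁻¹(0.975) = 0.693.

[0.389, 0.693]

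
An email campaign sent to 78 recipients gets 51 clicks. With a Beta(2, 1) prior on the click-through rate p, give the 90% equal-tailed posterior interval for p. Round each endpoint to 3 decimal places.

[0.566, 0.739]

Posterior: Beta(2+51, 1+27) = Beta(53, 28).
Equal-tailed 90% interval: the 0.05 and 0.95 quantiles of Beta(53, 28).
Posterior mean ≈ 0.654, SD ≈ 0.053; a Normal approximation gives roughly [0.568, 0.741].
Exact: F⁻¹(0.05) = 0.566; F⁻¹(0.95) = 0.739.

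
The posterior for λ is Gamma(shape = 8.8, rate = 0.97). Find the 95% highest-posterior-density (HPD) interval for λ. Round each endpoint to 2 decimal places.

The posterior is unimodal and skewed, so the HPD interval has equal density at both endpoints and is the shortest 95% interval.
Solving f(3.60) = f(15.16) with F(15.16) − F(3.60) = 0.95 gives [3.60, 15.16].
For comparison, the equal-tailed interval is [4.10, 15.98]; the HPD is narrower and shifted toward the mode.

[3.60, 15.16]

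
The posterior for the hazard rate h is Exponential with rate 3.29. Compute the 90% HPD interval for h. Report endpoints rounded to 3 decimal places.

[0.000, 0.700]

The exponential density is strictly decreasing on [0, ∞), so the HPD interval is anchored at 0: [0, q] with P(h ≤ q) = 0.90.
q = −ln(1 − 0.90) / 3.29 = 2.3026 / 3.29 = 0.700.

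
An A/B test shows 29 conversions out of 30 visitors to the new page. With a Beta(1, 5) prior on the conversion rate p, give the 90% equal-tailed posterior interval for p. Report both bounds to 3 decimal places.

Posterior: Beta(1+29, 5+1) = Beta(30, 6).
Equal-tailed 90% interval: the 0.05 and 0.95 quantiles of Beta(30, 6).
Posterior mean ≈ 0.833, SD ≈ 0.061; a Normal approximation gives roughly [0.733, 0.934].
Exact: F⁻¹(0.05) = 0.723; F⁻¹(0.95) = 0.923.

[0.723, 0.923]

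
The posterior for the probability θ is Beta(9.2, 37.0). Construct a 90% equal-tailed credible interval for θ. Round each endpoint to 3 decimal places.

[0.111, 0.302]

Posterior: Beta(9.2, 37.0).
Equal-tailed 90% interval: the 0.05 and 0.95 quantiles of Beta(9.2, 37.0).
Posterior mean ≈ 0.199, SD ≈ 0.058; a Normal approximation gives roughly [0.104, 0.295].
Exact: F⁻¹(0.05) = 0.111; F⁻¹(0.95) = 0.302.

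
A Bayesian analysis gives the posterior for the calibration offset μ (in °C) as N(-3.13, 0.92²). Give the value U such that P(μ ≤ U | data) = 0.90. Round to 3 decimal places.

Need U with P(μ ≤ U) = 0.90: U = -3.13 + z_{0.1}·0.92.
z = 1.282; U = -3.13 + 1.282 × 0.92 = -1.951.

-1.951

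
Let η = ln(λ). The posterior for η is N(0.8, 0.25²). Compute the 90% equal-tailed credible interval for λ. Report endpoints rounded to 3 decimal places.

[1.475, 3.358]

On the log scale the 90% interval is 0.8 ± 1.645 × 0.25 = [0.3888, 1.2112].
Exponentiate: [e^0.3888, e^1.2112] = [1.475, 3.358].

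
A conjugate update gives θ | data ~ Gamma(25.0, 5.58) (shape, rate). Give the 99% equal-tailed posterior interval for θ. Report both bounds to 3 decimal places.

Posterior: Gamma(shape 25.0, rate 5.58).
Equal-tailed 99% interval: Gamma(25.0, 5.58) quantiles at 0.005 and 0.995.
Posterior mean ≈ 4.480, SD ≈ 0.896; a Normal approximation gives roughly [2.172, 6.788].
Exact: lower = 2.508; upper = 7.123.

[2.508, 7.123]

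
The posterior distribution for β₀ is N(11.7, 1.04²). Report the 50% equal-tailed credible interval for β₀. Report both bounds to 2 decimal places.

The posterior is symmetric, so the 50% equal-tailed interval is β₀ = 11.7 ± z·1.04 with z = 0.674.
Half-width: 0.674 × 1.04 = 0.70.
11.7 − 0.70 = 11.00; 11.7 + 0.70 = 12.40.

[11.00, 12.40]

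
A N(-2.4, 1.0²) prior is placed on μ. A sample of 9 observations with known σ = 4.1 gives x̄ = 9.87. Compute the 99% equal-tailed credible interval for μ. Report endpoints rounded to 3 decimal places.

Posterior precision = 1/1.0² + 9/4.1² = 1.0000 + 0.5354 = 1.5354, so posterior SD = 0.8070.
Posterior mean = (-2.4/1.0² + 9·9.87/4.1²) / 1.5354 = 1.8786.
Interval: 1.8786 ± 2.576 × 0.8070 → [-0.200, 3.957].

[-0.200, 3.957]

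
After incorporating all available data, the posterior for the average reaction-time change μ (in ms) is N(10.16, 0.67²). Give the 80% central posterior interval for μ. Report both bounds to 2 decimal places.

The posterior is symmetric, so the 80% equal-tailed interval is μ = 10.16 ± z·0.67 with z = 1.282.
Half-width: 1.282 × 0.67 = 0.86.
10.16 − 0.86 = 9.30; 10.16 + 0.86 = 11.02.

[9.30, 11.02]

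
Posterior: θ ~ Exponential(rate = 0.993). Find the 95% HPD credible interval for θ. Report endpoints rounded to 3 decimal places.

[0.000, 3.017]

The exponential density is strictly decreasing on [0, ∞), so the HPD interval is anchored at 0: [0, q] with P(θ ≤ q) = 0.95.
q = −ln(1 − 0.95) / 0.993 = 2.9957 / 0.993 = 3.017.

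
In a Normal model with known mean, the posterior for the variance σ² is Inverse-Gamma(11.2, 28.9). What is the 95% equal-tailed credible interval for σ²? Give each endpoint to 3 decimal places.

Inverse-Gamma(11.2, 28.9) quantiles: F⁻¹(0.025) and F⁻¹(0.975).
Equivalently, 1/σ² ~ Gamma(11.2, rate = 28.9); invert its 0.975 and 0.025 quantiles.
Posterior mean ≈ 2.833, SD ≈ 0.934; a Normal approximation gives roughly [1.002, 4.664].
Exact: lower = 1.550; upper = 5.131.

[1.550, 5.131]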